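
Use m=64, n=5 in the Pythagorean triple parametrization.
(4071, 640, 4121)

Euclid's formula: a = m² - n², b = 2mn, c = m² + n²
m = 64, n = 5
a = 64² - 5² = 4096 - 25 = 4071
b = 2 × 64 × 5 = 640
c = 64² + 5² = 4096 + 25 = 4121
Verification: 4071² + 640² = 16573041 + 409600 = 16982641 = 4121² ✓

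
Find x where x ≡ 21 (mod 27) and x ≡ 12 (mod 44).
804

Using Chinese Remainder Theorem:
M = 27 × 44 = 1188
M1 = 44, M2 = 27
y1 = 44^(-1) mod 27 = 8
y2 = 27^(-1) mod 44 = 31
x = (21×44×8 + 12×27×31) mod 1188 = 804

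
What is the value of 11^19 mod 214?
209

Repeated squaring. Binary of 19 = 10011.
11^1 ≡ 11 (mod 214); 11^2 ≡ 121 (mod 214); 11^4 ≡ 89 (mod 214); 11^8 ≡ 3 (mod 214); 11^16 ≡ 9 (mod 214)
11^19 = 11^1 × 11^2 × 11^16 ≡ 209 (mod 214)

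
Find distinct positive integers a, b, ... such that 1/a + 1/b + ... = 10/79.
1/8 + 1/632

Greedy algorithm:
10/79: ceiling(79/10) = 8, use 1/8
1/632: ceiling(632/1) = 632, use 1/632
Result: 10/79 = 1/8 + 1/632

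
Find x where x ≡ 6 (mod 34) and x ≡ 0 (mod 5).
40

Using Chinese Remainder Theorem:
M = 34 × 5 = 170
M1 = 5, M2 = 34
y1 = 5^(-1) mod 34 = 7
y2 = 34^(-1) mod 5 = 4
x = (6×5×7 + 0×34×4) mod 170 = 40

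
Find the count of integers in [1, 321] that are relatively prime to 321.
212

321 = 3 × 107
φ(n) = n × ∏(1 - 1/p) for each prime p dividing n
φ(321) = 321 × (1 - 1/3) × (1 - 1/107) = 212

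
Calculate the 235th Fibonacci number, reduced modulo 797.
13

Matrix identity: Q^n = [[F_(n+1), F_n], [F_n, F_(n-1)]] with Q = [[1,1],[1,0]].
n = 235 = 11101011₂. Square-and-multiply, entries mod 797:
Q^1 = [[1,1],[1,0]]
Q^3 = (Q^1)²·Q = [[3,2],[2,1]]
Q^7 = (Q^3)²·Q = [[21,13],[13,8]]
Q^14 = (Q^7)² = [[610,377],[377,233]]
Q^29 = (Q^14)²·Q = [[769,164],[164,605]]
Q^58 = (Q^29)² = [[582,582],[582,0]]
Q^117 = (Q^58)²·Q = [[794,795],[795,796]]
Q^235 = (Q^117)²·Q = [[21,13],[13,8]]
F_235 mod 797 = Q^235[0][1] = 13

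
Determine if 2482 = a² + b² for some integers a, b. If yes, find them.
9² + 49² (a=9, b=49)

Factorization: 2482 = 2 × 17 × 73
By Fermat: n is sum of two squares iff every prime p ≡ 3 (mod 4) appears to even power.
All primes ≡ 3 (mod 4) appear to even power.
Search a = 0, 1, 2, … for 2482 - a² a perfect square: first hit at a = 9: 2482 - 81 = 2401 = 49².
2482 = 9² + 49² = 81 + 2401 ✓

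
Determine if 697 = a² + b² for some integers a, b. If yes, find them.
11² + 24² (a=11, b=24)

Factorization: 697 = 17 × 41
By Fermat: n is sum of two squares iff every prime p ≡ 3 (mod 4) appears to even power.
All primes ≡ 3 (mod 4) appear to even power.
Search a = 0, 1, 2, … for 697 - a² a perfect square: first hit at a = 11: 697 - 121 = 576 = 24².
697 = 11² + 24² = 121 + 576 ✓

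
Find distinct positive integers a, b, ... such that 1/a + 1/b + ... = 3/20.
1/7 + 1/140

Greedy algorithm:
3/20: ceiling(20/3) = 7, use 1/7
1/140: ceiling(140/1) = 140, use 1/140
Result: 3/20 = 1/7 + 1/140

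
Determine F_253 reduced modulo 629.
137

Matrix identity: Q^n = [[F_(n+1), F_n], [F_n, F_(n-1)]] with Q = [[1,1],[1,0]].
n = 253 = 11111101₂. Square-and-multiply, entries mod 629:
Q^1 = [[1,1],[1,0]]
Q^3 = (Q^1)²·Q = [[3,2],[2,1]]
Q^7 = (Q^3)²·Q = [[21,13],[13,8]]
Q^15 = (Q^7)²·Q = [[358,610],[610,377]]
Q^31 = (Q^15)²·Q = [[82,209],[209,502]]
Q^63 = (Q^31)²·Q = [[115,85],[85,30]]
Q^126 = (Q^63)² = [[322,374],[374,577]]
Q^253 = (Q^126)²·Q = [[477,137],[137,340]]
F_253 mod 629 = Q^253[0][1] = 137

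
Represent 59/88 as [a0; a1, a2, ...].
[0; 1, 2, 29]

Euclidean algorithm steps:
59 = 0 × 88 + 59
88 = 1 × 59 + 29
59 = 2 × 29 + 1
29 = 29 × 1 + 0
Continued fraction: [0; 1, 2, 29]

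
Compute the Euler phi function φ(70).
24

70 = 2 × 5 × 7
φ(n) = n × ∏(1 - 1/p) for each prime p dividing n
φ(70) = 70 × (1 - 1/2) × (1 - 1/5) × (1 - 1/7) = 24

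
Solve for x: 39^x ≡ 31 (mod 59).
17

Baby-step giant-step with step n = ⌈√59⌉ = 8.
Baby steps 39^j mod 59 (j:value) for j=0..7: 0:1, 1:39, 2:46, 3:24, 4:51, 5:42, 6:45, 7:44.
Giant-step multiplier: 39^(-8) ≡ 39^(58-8) = 39^50 ≡ 12 (mod 59).
Giant steps γ_i = 31·12^i mod 59: γ_0=31, γ_1=18, γ_2=39 (in table at j=1).
x = i·n + j = 2·8 + 1 = 17.
Check: 39^17 ≡ 31 (mod 59).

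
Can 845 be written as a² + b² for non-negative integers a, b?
2² + 29² (a=2, b=29)

Factorization: 845 = 5 × 13^2
By Fermat: n is sum of two squares iff every prime p ≡ 3 (mod 4) appears to even power.
All primes ≡ 3 (mod 4) appear to even power.
Search a = 0, 1, 2, … for 845 - a² a perfect square: first hit at a = 2: 845 - 4 = 841 = 29².
845 = 2² + 29² = 4 + 841 ✓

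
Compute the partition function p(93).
82010177

p(n) counts ways to write n as a sum of positive integers (order ignored).
Euler's pentagonal recurrence: p(k) = p(k-1) + p(k-2) - p(k-5) - p(k-7) + p(k-12) + p(k-15) - ... (offsets j(3j∓1)/2, signs ++--, p(0)=1, p(<0)=0).
DP table for k = 0..92: p(0)=1, p(1)=1, p(2)=2, p(3)=3, p(4)=5, p(5)=7, p(6)=11, p(7)=15, p(8)=22, p(9)=30, p(10)=42, p(11)=56, p(12)=77, p(13)=101, p(14)=135, p(15)=176, p(16)=231, p(17)=297, p(18)=385, p(19)=490, p(20)=627, p(21)=792, p(22)=1002, p(23)=1255, p(24)=1575, p(25)=1958, p(26)=2436, p(27)=3010, p(28)=3718, p(29)=4565, p(30)=5604, p(31)=6842, p(32)=8349, p(33)=10143, p(34)=12310, p(35)=14883, p(36)=17977, p(37)=21637, p(38)=26015, p(39)=31185, p(40)=37338, p(41)=44583, p(42)=53174, p(43)=63261, p(44)=75175, p(45)=89134, p(46)=105558, p(47)=124754, p(48)=147273, p(49)=173525, p(50)=204226, p(51)=239943, p(52)=281589, p(53)=329931, p(54)=386155, p(55)=451276, p(56)=526823, p(57)=614154, p(58)=715220, p(59)=831820, p(60)=966467, p(61)=1121505, p(62)=1300156, p(63)=1505499, p(64)=1741630, p(65)=2012558, p(66)=2323520, p(67)=2679689, p(68)=3087735, p(69)=3554345, p(70)=4087968, p(71)=4697205, p(72)=5392783, p(73)=6185689, p(74)=7089500, p(75)=8118264, p(76)=9289091, p(77)=10619863, p(78)=12132164, p(79)=13848650, p(80)=15796476, p(81)=18004327, p(82)=20506255, p(83)=23338469, p(84)=26543660, p(85)=30167357, p(86)=34262962, p(87)=38887673, p(88)=44108109, p(89)=49995925, p(90)=56634173, p(91)=64112359, p(92)=72533807.
Final step: p(93) = p(92) + p(91) - p(88) - p(86) + p(81) + p(78) - p(71) - p(67) + p(58) + p(53) - p(42) - p(36) + p(23) + p(16) - p(1)
= 72533807 + 64112359 - 44108109 - 34262962 + 18004327 + 12132164 - 4697205 - 2679689 + 715220 + 329931 - 53174 - 17977 + 1255 + 231 - 1
= 82010177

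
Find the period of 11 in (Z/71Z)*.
70

71 is prime, so ord(11) divides φ(71) = 70.
Divisors of 70: 1, 2, 5, 7, 10, 14, 35, 70.
Repeated squaring: 11^1 ≡ 11, 11^2 ≡ 50, 11^4 ≡ 15, 11^8 ≡ 12, 11^16 ≡ 2, 11^32 ≡ 4, 11^64 ≡ 16 (mod 71).
Test 11^d mod 71 for each divisor d in increasing order:
11^1 ≡ 11
11^2 ≡ 50
11^5 = 11^4·11^1 ≡ 23
11^7 = 11^4·11^2·11^1 ≡ 14
11^10 = 11^8·11^2 ≡ 32
11^14 = 11^8·11^4·11^2 ≡ 54
11^35 = 11^32·11^2·11^1 ≡ 70
11^70 = 11^64·11^4·11^2 ≡ 1  ← first divisor giving 1
The order is 70.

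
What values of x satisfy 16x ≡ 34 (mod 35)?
x ≡ 24 (mod 35)

gcd(16, 35) = 1, which divides 34, so solutions exist.
Find 16^(-1) mod 35 by the extended Euclidean algorithm:
35 = 2 × 16 + 3  ⟹  3 = (1)·35 + (-2)·16
16 = 5 × 3 + 1  ⟹  1 = (-5)·35 + (11)·16
So (11)·16 ≡ 1 (mod 35), i.e. 16^(-1) ≡ 11 (mod 35).
x ≡ 11 × 34 = 374 ≡ 24 (mod 35).
Check: 16 × 24 = 384 ≡ 34 (mod 35).
Unique solution: x ≡ 24 (mod 35)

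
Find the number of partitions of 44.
75175

p(n) counts ways to write n as a sum of positive integers (order ignored).
Euler's pentagonal recurrence: p(k) = p(k-1) + p(k-2) - p(k-5) - p(k-7) + p(k-12) + p(k-15) - ... (offsets j(3j∓1)/2, signs ++--, p(0)=1, p(<0)=0).
DP table for k = 0..43: p(0)=1, p(1)=1, p(2)=2, p(3)=3, p(4)=5, p(5)=7, p(6)=11, p(7)=15, p(8)=22, p(9)=30, p(10)=42, p(11)=56, p(12)=77, p(13)=101, p(14)=135, p(15)=176, p(16)=231, p(17)=297, p(18)=385, p(19)=490, p(20)=627, p(21)=792, p(22)=1002, p(23)=1255, p(24)=1575, p(25)=1958, p(26)=2436, p(27)=3010, p(28)=3718, p(29)=4565, p(30)=5604, p(31)=6842, p(32)=8349, p(33)=10143, p(34)=12310, p(35)=14883, p(36)=17977, p(37)=21637, p(38)=26015, p(39)=31185, p(40)=37338, p(41)=44583, p(42)=53174, p(43)=63261.
Final step: p(44) = p(43) + p(42) - p(39) - p(37) + p(32) + p(29) - p(22) - p(18) + p(9) + p(4)
= 63261 + 53174 - 31185 - 21637 + 8349 + 4565 - 1002 - 385 + 30 + 5
= 75175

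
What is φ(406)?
168

406 = 2 × 7 × 29
φ(n) = n × ∏(1 - 1/p) for each prime p dividing n
φ(406) = 406 × (1 - 1/2) × (1 - 1/7) × (1 - 1/29) = 168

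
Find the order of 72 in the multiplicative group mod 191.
95

191 is prime, so ord(72) divides φ(191) = 190.
Divisors of 190: 1, 2, 5, 10, 19, 38, 95, 190.
Repeated squaring: 72^1 ≡ 72, 72^2 ≡ 27, 72^4 ≡ 156, 72^8 ≡ 79, 72^16 ≡ 129, 72^32 ≡ 24, 72^64 ≡ 3, 72^128 ≡ 9 (mod 191).
Test 72^d mod 191 for each divisor d in increasing order:
72^1 ≡ 72
72^2 ≡ 27
72^5 = 72^4·72^1 ≡ 154
72^10 = 72^8·72^2 ≡ 32
72^19 = 72^16·72^2·72^1 ≡ 184
72^38 = 72^32·72^4·72^2 ≡ 49
72^95 = 72^64·72^16·72^8·72^4·72^2·72^1 ≡ 1  ← first divisor giving 1
The order is 95.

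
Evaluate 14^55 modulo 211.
14

Repeated squaring. Binary of 55 = 110111.
14^1 ≡ 14 (mod 211); 14^2 ≡ 196 (mod 211); 14^4 ≡ 14 (mod 211); 14^8 ≡ 196 (mod 211); 14^16 ≡ 14 (mod 211); 14^32 ≡ 196 (mod 211)
14^55 = 14^1 × 14^2 × 14^4 × 14^16 × 14^32 ≡ 14 (mod 211)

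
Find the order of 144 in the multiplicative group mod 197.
98

197 is prime, so ord(144) divides φ(197) = 196.
Divisors of 196: 1, 2, 4, 7, 14, 28, 49, 98, 196.
Repeated squaring: 144^1 ≡ 144, 144^2 ≡ 51, 144^4 ≡ 40, 144^8 ≡ 24, 144^16 ≡ 182, 144^32 ≡ 28, 144^64 ≡ 193, 144^128 ≡ 16 (mod 197).
Test 144^d mod 197 for each divisor d in increasing order:
144^1 ≡ 144
144^2 ≡ 51
144^4 ≡ 40
144^7 = 144^4·144^2·144^1 ≡ 33
144^14 = 144^8·144^4·144^2 ≡ 104
144^28 = 144^16·144^8·144^4 ≡ 178
144^49 = 144^32·144^16·144^1 ≡ 196
144^98 = 144^64·144^32·144^2 ≡ 1  ← first divisor giving 1
The order is 98.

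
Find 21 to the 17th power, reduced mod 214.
167

Repeated squaring. Binary of 17 = 10001.
21^1 ≡ 21 (mod 214); 21^2 ≡ 13 (mod 214); 21^4 ≡ 169 (mod 214); 21^8 ≡ 99 (mod 214); 21^16 ≡ 171 (mod 214)
21^17 = 21^1 × 21^16 ≡ 167 (mod 214)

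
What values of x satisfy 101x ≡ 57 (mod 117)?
x ≡ 33 (mod 117)

gcd(101, 117) = 1, which divides 57, so solutions exist.
Find 101^(-1) mod 117 by the extended Euclidean algorithm:
117 = 1 × 101 + 16  ⟹  16 = (1)·117 + (-1)·101
101 = 6 × 16 + 5  ⟹  5 = (-6)·117 + (7)·101
16 = 3 × 5 + 1  ⟹  1 = (19)·117 + (-22)·101
So (-22)·101 ≡ 1 (mod 117), i.e. 101^(-1) ≡ -22 ≡ 95 (mod 117).
x ≡ 95 × 57 = 5415 ≡ 33 (mod 117).
Check: 101 × 33 = 3333 ≡ 57 (mod 117).
Unique solution: x ≡ 33 (mod 117)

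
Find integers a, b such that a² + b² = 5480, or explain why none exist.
2² + 74² (a=2, b=74)

Factorization: 5480 = 2^3 × 5 × 137
By Fermat: n is sum of two squares iff every prime p ≡ 3 (mod 4) appears to even power.
All primes ≡ 3 (mod 4) appear to even power.
Search a = 0, 1, 2, … for 5480 - a² a perfect square: first hit at a = 2: 5480 - 4 = 5476 = 74².
5480 = 2² + 74² = 4 + 5476 ✓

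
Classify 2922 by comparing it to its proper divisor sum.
abundant

Proper divisors of 2922: sum = 1 + 2 + 3 + 6 + 487 + 974 + 1461 = 2934
Since 2934 > 2922, 2922 is abundant.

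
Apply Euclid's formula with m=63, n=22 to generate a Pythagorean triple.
(3485, 2772, 4453)

Euclid's formula: a = m² - n², b = 2mn, c = m² + n²
m = 63, n = 22
a = 63² - 22² = 3969 - 484 = 3485
b = 2 × 63 × 22 = 2772
c = 63² + 22² = 3969 + 484 = 4453
Verification: 3485² + 2772² = 12145225 + 7683984 = 19829209 = 4453² ✓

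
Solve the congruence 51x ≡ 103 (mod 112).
x ≡ 13 (mod 112)

gcd(51, 112) = 1, which divides 103, so solutions exist.
Find 51^(-1) mod 112 by the extended Euclidean algorithm:
112 = 2 × 51 + 10  ⟹  10 = (1)·112 + (-2)·51
51 = 5 × 10 + 1  ⟹  1 = (-5)·112 + (11)·51
So (11)·51 ≡ 1 (mod 112), i.e. 51^(-1) ≡ 11 (mod 112).
x ≡ 11 × 103 = 1133 ≡ 13 (mod 112).
Check: 51 × 13 = 663 ≡ 103 (mod 112).
Unique solution: x ≡ 13 (mod 112)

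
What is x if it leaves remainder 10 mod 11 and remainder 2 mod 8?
10

Using Chinese Remainder Theorem:
M = 11 × 8 = 88
M1 = 8, M2 = 11
y1 = 8^(-1) mod 11 = 7
y2 = 11^(-1) mod 8 = 3
x = (10×8×7 + 2×11×3) mod 88 = 10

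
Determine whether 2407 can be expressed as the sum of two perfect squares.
Not possible

Factorization: 2407 = 29 × 83
By Fermat: n is sum of two squares iff every prime p ≡ 3 (mod 4) appears to even power.
Prime(s) ≡ 3 (mod 4) with odd exponent: [(83, 1)]
Therefore 2407 cannot be expressed as a² + b².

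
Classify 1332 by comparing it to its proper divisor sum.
abundant

Proper divisors of 1332: sum = 1 + 2 + 3 + 4 + 6 + 9 + 12 + 18 + ... + 222 + 333 + 444 + 666 (17 divisors) = 2126
Since 2126 > 1332, 1332 is abundant.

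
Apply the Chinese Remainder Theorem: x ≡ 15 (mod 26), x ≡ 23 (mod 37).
171

Using Chinese Remainder Theorem:
M = 26 × 37 = 962
M1 = 37, M2 = 26
y1 = 37^(-1) mod 26 = 19
y2 = 26^(-1) mod 37 = 10
x = (15×37×19 + 23×26×10) mod 962 = 171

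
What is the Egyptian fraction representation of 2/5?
1/3 + 1/15

Greedy algorithm:
2/5: ceiling(5/2) = 3, use 1/3
1/15: ceiling(15/1) = 15, use 1/15
Result: 2/5 = 1/3 + 1/15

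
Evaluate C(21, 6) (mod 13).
2

Using Lucas' theorem:
Write n=21 and k=6 in base 13:
n in base 13: [1, 8]
k in base 13: [0, 6]
C(21,6) mod 13 = ∏ C(n_i, k_i) mod 13
Digit binomials (mod 13): C(1,0) = 1; C(8,6) = 28 ≡ 2
Product: 1 × 2 = 2 ≡ 2 (mod 13)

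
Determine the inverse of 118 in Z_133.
62

gcd(118, 133) = 1, so the inverse exists.
Extended Euclidean algorithm on (133, 118):
133 = 1 × 118 + 15  ⟹  15 = (1)·133 + (-1)·118
118 = 7 × 15 + 13  ⟹  13 = (-7)·133 + (8)·118
15 = 1 × 13 + 2  ⟹  2 = (8)·133 + (-9)·118
13 = 6 × 2 + 1  ⟹  1 = (-55)·133 + (62)·118
So (62)·118 ≡ 1 (mod 133), i.e. 118^(-1) ≡ 62 (mod 133).
Check: 118 × 62 = 7316 ≡ 1 (mod 133)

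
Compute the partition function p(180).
684957390936

p(n) counts ways to write n as a sum of positive integers (order ignored).
Euler's pentagonal recurrence: p(k) = p(k-1) + p(k-2) - p(k-5) - p(k-7) + p(k-12) + p(k-15) - ... (offsets j(3j∓1)/2, signs ++--, p(0)=1, p(<0)=0).
DP table for k = 0..179: p(0)=1, p(1)=1, p(2)=2, p(3)=3, p(4)=5, p(5)=7, p(6)=11, p(7)=15, p(8)=22, p(9)=30, p(10)=42, p(11)=56, p(12)=77, p(13)=101, p(14)=135, p(15)=176, p(16)=231, p(17)=297, p(18)=385, p(19)=490, p(20)=627, p(21)=792, p(22)=1002, p(23)=1255, p(24)=1575, p(25)=1958, p(26)=2436, p(27)=3010, p(28)=3718, p(29)=4565, p(30)=5604, p(31)=6842, p(32)=8349, p(33)=10143, p(34)=12310, p(35)=14883, p(36)=17977, p(37)=21637, p(38)=26015, p(39)=31185, p(40)=37338, p(41)=44583, p(42)=53174, p(43)=63261, p(44)=75175, p(45)=89134, p(46)=105558, p(47)=124754, p(48)=147273, p(49)=173525, p(50)=204226, p(51)=239943, p(52)=281589, p(53)=329931, p(54)=386155, p(55)=451276, p(56)=526823, p(57)=614154, p(58)=715220, p(59)=831820, p(60)=966467, p(61)=1121505, p(62)=1300156, p(63)=1505499, p(64)=1741630, p(65)=2012558, p(66)=2323520, p(67)=2679689, p(68)=3087735, p(69)=3554345, p(70)=4087968, p(71)=4697205, p(72)=5392783, p(73)=6185689, p(74)=7089500, p(75)=8118264, p(76)=9289091, p(77)=10619863, p(78)=12132164, p(79)=13848650, p(80)=15796476, p(81)=18004327, p(82)=20506255, p(83)=23338469, p(84)=26543660, p(85)=30167357, p(86)=34262962, p(87)=38887673, p(88)=44108109, p(89)=49995925, p(90)=56634173, p(91)=64112359, p(92)=72533807, p(93)=82010177, p(94)=92669720, p(95)=104651419, p(96)=118114304, p(97)=133230930, p(98)=150198136, p(99)=169229875, p(100)=190569292, p(101)=214481126, p(102)=241265379, p(103)=271248950, p(104)=304801365, p(105)=342325709, p(106)=384276336, p(107)=431149389, p(108)=483502844, p(109)=541946240, p(110)=607163746, p(111)=679903203, p(112)=761002156, p(113)=851376628, p(114)=952050665, p(115)=1064144451, p(116)=1188908248, p(117)=1327710076, p(118)=1482074143, p(119)=1653668665, p(120)=1844349560, p(121)=2056148051, p(122)=2291320912, p(123)=2552338241, p(124)=2841940500, p(125)=3163127352, p(126)=3519222692, p(127)=3913864295, p(128)=4351078600, p(129)=4835271870, p(130)=5371315400, p(131)=5964539504, p(132)=6620830889, p(133)=7346629512, p(134)=8149040695, p(135)=9035836076, p(136)=10015581680, p(137)=11097645016, p(138)=12292341831, p(139)=13610949895, p(140)=15065878135, p(141)=16670689208, p(142)=18440293320, p(143)=20390982757, p(144)=22540654445, p(145)=24908858009, p(146)=27517052599, p(147)=30388671978, p(148)=33549419497, p(149)=37027355200, p(150)=40853235313, p(151)=45060624582, p(152)=49686288421, p(153)=54770336324, p(154)=60356673280, p(155)=66493182097, p(156)=73232243759, p(157)=80630964769, p(158)=88751778802, p(159)=97662728555, p(160)=107438159466, p(161)=118159068427, p(162)=129913904637, p(163)=142798995930, p(164)=156919475295, p(165)=172389800255, p(166)=189334822579, p(167)=207890420102, p(168)=228204732751, p(169)=250438925115, p(170)=274768617130, p(171)=301384802048, p(172)=330495499613, p(173)=362326859895, p(174)=397125074750, p(175)=435157697830, p(176)=476715857290, p(177)=522115831195, p(178)=571701605655, p(179)=625846753120.
Final step: p(180) = p(179) + p(178) - p(175) - p(173) + p(168) + p(165) - p(158) - p(154) + p(145) + p(140) - p(129) - p(123) + p(110) + p(103) - p(88) - p(80) + p(63) + p(54) - p(35) - p(25) + p(4)
= 625846753120 + 571701605655 - 435157697830 - 362326859895 + 228204732751 + 172389800255 - 88751778802 - 60356673280 + 24908858009 + 15065878135 - 4835271870 - 2552338241 + 607163746 + 271248950 - 44108109 - 15796476 + 1505499 + 386155 - 14883 - 1958 + 5
= 684957390936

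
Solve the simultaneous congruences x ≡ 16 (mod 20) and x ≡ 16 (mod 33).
16

Using Chinese Remainder Theorem:
M = 20 × 33 = 660
M1 = 33, M2 = 20
y1 = 33^(-1) mod 20 = 17
y2 = 20^(-1) mod 33 = 5
x = (16×33×17 + 16×20×5) mod 660 = 16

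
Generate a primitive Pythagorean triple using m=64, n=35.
(2871, 4480, 5321)

Euclid's formula: a = m² - n², b = 2mn, c = m² + n²
m = 64, n = 35
a = 64² - 35² = 4096 - 1225 = 2871
b = 2 × 64 × 35 = 4480
c = 64² + 35² = 4096 + 1225 = 5321
Verification: 2871² + 4480² = 8242641 + 20070400 = 28313041 = 5321² ✓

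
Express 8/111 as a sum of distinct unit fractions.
1/14 + 1/1554

Greedy algorithm:
8/111: ceiling(111/8) = 14, use 1/14
1/1554: ceiling(1554/1) = 1554, use 1/1554
Result: 8/111 = 1/14 + 1/1554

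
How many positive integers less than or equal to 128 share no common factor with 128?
64

128 = 2^7
φ(n) = n × ∏(1 - 1/p) for each prime p dividing n
φ(128) = 128 × (1 - 1/2) = 64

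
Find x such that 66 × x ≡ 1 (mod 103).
64

gcd(66, 103) = 1, so the inverse exists.
Extended Euclidean algorithm on (103, 66):
103 = 1 × 66 + 37  ⟹  37 = (1)·103 + (-1)·66
66 = 1 × 37 + 29  ⟹  29 = (-1)·103 + (2)·66
37 = 1 × 29 + 8  ⟹  8 = (2)·103 + (-3)·66
29 = 3 × 8 + 5  ⟹  5 = (-7)·103 + (11)·66
8 = 1 × 5 + 3  ⟹  3 = (9)·103 + (-14)·66
5 = 1 × 3 + 2  ⟹  2 = (-16)·103 + (25)·66
3 = 1 × 2 + 1  ⟹  1 = (25)·103 + (-39)·66
So (-39)·66 ≡ 1 (mod 103), i.e. 66^(-1) ≡ -39 ≡ 64 (mod 103).
Check: 66 × 64 = 4224 ≡ 1 (mod 103)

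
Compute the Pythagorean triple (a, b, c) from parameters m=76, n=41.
(4095, 6232, 7457)

Euclid's formula: a = m² - n², b = 2mn, c = m² + n²
m = 76, n = 41
a = 76² - 41² = 5776 - 1681 = 4095
b = 2 × 76 × 41 = 6232
c = 76² + 41² = 5776 + 1681 = 7457
Verification: 4095² + 6232² = 16769025 + 38837824 = 55606849 = 7457² ✓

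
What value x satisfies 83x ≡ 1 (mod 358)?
289

gcd(83, 358) = 1, so the inverse exists.
Extended Euclidean algorithm on (358, 83):
358 = 4 × 83 + 26  ⟹  26 = (1)·358 + (-4)·83
83 = 3 × 26 + 5  ⟹  5 = (-3)·358 + (13)·83
26 = 5 × 5 + 1  ⟹  1 = (16)·358 + (-69)·83
So (-69)·83 ≡ 1 (mod 358), i.e. 83^(-1) ≡ -69 ≡ 289 (mod 358).
Check: 83 × 289 = 23987 ≡ 1 (mod 358)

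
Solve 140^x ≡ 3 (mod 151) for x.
99

Baby-step giant-step with step n = ⌈√151⌉ = 13.
Baby steps 140^j mod 151 (j:value) for j=0..12: 0:1, 1:140, 2:121, 3:28, 4:145, 5:66, 6:29, 7:134, 8:36, 9:57, 10:128, 11:102, 12:86.
Giant-step multiplier: 140^(-13) ≡ 140^(150-13) = 140^137 ≡ 117 (mod 151).
Giant steps γ_i = 3·117^i mod 151: γ_0=3, γ_1=49, γ_2=146, γ_3=19, γ_4=109, γ_5=69, γ_6=70, γ_7=36 (in table at j=8).
x = i·n + j = 7·13 + 8 = 99.
Check: 140^99 ≡ 3 (mod 151).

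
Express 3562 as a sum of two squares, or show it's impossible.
9² + 59² (a=9, b=59)

Factorization: 3562 = 2 × 13 × 137
By Fermat: n is sum of two squares iff every prime p ≡ 3 (mod 4) appears to even power.
All primes ≡ 3 (mod 4) appear to even power.
Search a = 0, 1, 2, … for 3562 - a² a perfect square: first hit at a = 9: 3562 - 81 = 3481 = 59².
3562 = 9² + 59² = 81 + 3481 ✓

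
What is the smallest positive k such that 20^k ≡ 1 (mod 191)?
95

191 is prime, so ord(20) divides φ(191) = 190.
Divisors of 190: 1, 2, 5, 10, 19, 38, 95, 190.
Repeated squaring: 20^1 ≡ 20, 20^2 ≡ 18, 20^4 ≡ 133, 20^8 ≡ 117, 20^16 ≡ 128, 20^32 ≡ 149, 20^64 ≡ 45, 20^128 ≡ 115 (mod 191).
Test 20^d mod 191 for each divisor d in increasing order:
20^1 ≡ 20
20^2 ≡ 18
20^5 = 20^4·20^1 ≡ 177
20^10 = 20^8·20^2 ≡ 5
20^19 = 20^16·20^2·20^1 ≡ 49
20^38 = 20^32·20^4·20^2 ≡ 109
20^95 = 20^64·20^16·20^8·20^4·20^2·20^1 ≡ 1  ← first divisor giving 1
The order is 95.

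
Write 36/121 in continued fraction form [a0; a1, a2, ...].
[0; 3, 2, 1, 3, 3]

Euclidean algorithm steps:
36 = 0 × 121 + 36
121 = 3 × 36 + 13
36 = 2 × 13 + 10
13 = 1 × 10 + 3
10 = 3 × 3 + 1
3 = 3 × 1 + 0
Continued fraction: [0; 3, 2, 1, 3, 3]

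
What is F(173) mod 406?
121

Matrix identity: Q^n = [[F_(n+1), F_n], [F_n, F_(n-1)]] with Q = [[1,1],[1,0]].
n = 173 = 10101101₂. Square-and-multiply, entries mod 406:
Q^1 = [[1,1],[1,0]]
Q^2 = (Q^1)² = [[2,1],[1,1]]
Q^5 = (Q^2)²·Q = [[8,5],[5,3]]
Q^10 = (Q^5)² = [[89,55],[55,34]]
Q^21 = (Q^10)²·Q = [[253,390],[390,269]]
Q^43 = (Q^21)²·Q = [[291,117],[117,174]]
Q^86 = (Q^43)² = [[118,1],[1,117]]
Q^173 = (Q^86)²·Q = [[356,121],[121,235]]
F_173 mod 406 = Q^173[0][1] = 121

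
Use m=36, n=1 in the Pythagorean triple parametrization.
(1295, 72, 1297)

Euclid's formula: a = m² - n², b = 2mn, c = m² + n²
m = 36, n = 1
a = 36² - 1² = 1296 - 1 = 1295
b = 2 × 36 × 1 = 72
c = 36² + 1² = 1296 + 1 = 1297
Verification: 1295² + 72² = 1677025 + 5184 = 1682209 = 1297² ✓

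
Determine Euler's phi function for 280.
96

280 = 2^3 × 5 × 7
φ(n) = n × ∏(1 - 1/p) for each prime p dividing n
φ(280) = 280 × (1 - 1/2) × (1 - 1/5) × (1 - 1/7) = 96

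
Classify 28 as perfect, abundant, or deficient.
perfect

Proper divisors of 28: sum = 1 + 2 + 4 + 7 + 14 = 28
Since 28 = 28, 28 is perfect.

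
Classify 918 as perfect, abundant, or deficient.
abundant

Proper divisors of 918: sum = 1 + 2 + 3 + 6 + 9 + 17 + 18 + 27 + 34 + 51 + 54 + 102 + 153 + 306 + 459 = 1242
Since 1242 > 918, 918 is abundant.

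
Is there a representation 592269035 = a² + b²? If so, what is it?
Not possible

Factorization: 592269035 = 5 × 17 × 191^3
By Fermat: n is sum of two squares iff every prime p ≡ 3 (mod 4) appears to even power.
Prime(s) ≡ 3 (mod 4) with odd exponent: [(191, 3)]
Therefore 592269035 cannot be expressed as a² + b².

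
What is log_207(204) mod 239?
202

Baby-step giant-step with step n = ⌈√239⌉ = 16.
Baby steps 207^j mod 239 (j:value) for j=0..15: 0:1, 1:207, 2:68, 3:214, 4:83, 5:212, 6:147, 7:76, 8:197, 9:149, 10:12, 11:94, 12:99, 13:178, 14:40, 15:154.
Giant-step multiplier: 207^(-16) ≡ 207^(238-16) = 207^222 ≡ 218 (mod 239).
Giant steps γ_i = 204·218^i mod 239: γ_0=204, γ_1=18, γ_2=100, γ_3=51, γ_4=124, γ_5=25, γ_6=192, γ_7=31, γ_8=66, γ_9=48, γ_10=187, γ_11=136, γ_12=12 (in table at j=10).
x = i·n + j = 12·16 + 10 = 202.
Check: 207^202 ≡ 204 (mod 239).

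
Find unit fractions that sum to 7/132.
1/19 + 1/2508

Greedy algorithm:
7/132: ceiling(132/7) = 19, use 1/19
1/2508: ceiling(2508/1) = 2508, use 1/2508
Result: 7/132 = 1/19 + 1/2508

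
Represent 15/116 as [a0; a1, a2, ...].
[0; 7, 1, 2, 1, 3]

Euclidean algorithm steps:
15 = 0 × 116 + 15
116 = 7 × 15 + 11
15 = 1 × 11 + 4
11 = 2 × 4 + 3
4 = 1 × 3 + 1
3 = 3 × 1 + 0
Continued fraction: [0; 7, 1, 2, 1, 3]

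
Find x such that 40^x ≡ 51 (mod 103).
43

Baby-step giant-step with step n = ⌈√103⌉ = 11.
Baby steps 40^j mod 103 (j:value) for j=0..10: 0:1, 1:40, 2:55, 3:37, 4:38, 5:78, 6:30, 7:67, 8:2, 9:80, 10:7.
Giant-step multiplier: 40^(-11) ≡ 40^(102-11) = 40^91 ≡ 71 (mod 103).
Giant steps γ_i = 51·71^i mod 103: γ_0=51, γ_1=16, γ_2=3, γ_3=7 (in table at j=10).
x = i·n + j = 3·11 + 10 = 43.
Check: 40^43 ≡ 51 (mod 103).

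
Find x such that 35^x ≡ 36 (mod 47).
26

Baby-step giant-step with step n = ⌈√47⌉ = 7.
Baby steps 35^j mod 47 (j:value) for j=0..6: 0:1, 1:35, 2:3, 3:11, 4:9, 5:33, 6:27.
Giant-step multiplier: 35^(-7) ≡ 35^(46-7) = 35^39 ≡ 19 (mod 47).
Giant steps γ_i = 36·19^i mod 47: γ_0=36, γ_1=26, γ_2=24, γ_3=33 (in table at j=5).
x = i·n + j = 3·7 + 5 = 26.
Check: 35^26 ≡ 36 (mod 47).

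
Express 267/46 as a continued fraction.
[5; 1, 4, 9]

Euclidean algorithm steps:
267 = 5 × 46 + 37
46 = 1 × 37 + 9
37 = 4 × 9 + 1
9 = 9 × 1 + 0
Continued fraction: [5; 1, 4, 9]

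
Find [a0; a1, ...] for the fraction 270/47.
[5; 1, 2, 1, 11]

Euclidean algorithm steps:
270 = 5 × 47 + 35
47 = 1 × 35 + 12
35 = 2 × 12 + 11
12 = 1 × 11 + 1
11 = 11 × 1 + 0
Continued fraction: [5; 1, 2, 1, 11]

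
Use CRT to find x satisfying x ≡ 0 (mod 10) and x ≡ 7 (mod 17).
160

Using Chinese Remainder Theorem:
M = 10 × 17 = 170
M1 = 17, M2 = 10
y1 = 17^(-1) mod 10 = 3
y2 = 10^(-1) mod 17 = 12
x = (0×17×3 + 7×10×12) mod 170 = 160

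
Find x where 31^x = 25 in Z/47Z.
16

Baby-step giant-step with step n = ⌈√47⌉ = 7.
Baby steps 31^j mod 47 (j:value) for j=0..6: 0:1, 1:31, 2:21, 3:40, 4:18, 5:41, 6:2.
Giant-step multiplier: 31^(-7) ≡ 31^(46-7) = 31^39 ≡ 22 (mod 47).
Giant steps γ_i = 25·22^i mod 47: γ_0=25, γ_1=33, γ_2=21 (in table at j=2).
x = i·n + j = 2·7 + 2 = 16.
Check: 31^16 ≡ 25 (mod 47).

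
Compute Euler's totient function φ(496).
240

496 = 2^4 × 31
φ(n) = n × ∏(1 - 1/p) for each prime p dividing n
φ(496) = 496 × (1 - 1/2) × (1 - 1/31) = 240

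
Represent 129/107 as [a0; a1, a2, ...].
[1; 4, 1, 6, 3]

Euclidean algorithm steps:
129 = 1 × 107 + 22
107 = 4 × 22 + 19
22 = 1 × 19 + 3
19 = 6 × 3 + 1
3 = 3 × 1 + 0
Continued fraction: [1; 4, 1, 6, 3]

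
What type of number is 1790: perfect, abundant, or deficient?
deficient

Proper divisors of 1790: sum = 1 + 2 + 5 + 10 + 179 + 358 + 895 = 1450
Since 1450 < 1790, 1790 is deficient.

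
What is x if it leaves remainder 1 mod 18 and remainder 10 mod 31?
289

Using Chinese Remainder Theorem:
M = 18 × 31 = 558
M1 = 31, M2 = 18
y1 = 31^(-1) mod 18 = 7
y2 = 18^(-1) mod 31 = 19
x = (1×31×7 + 10×18×19) mod 558 = 289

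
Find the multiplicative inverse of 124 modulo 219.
136

gcd(124, 219) = 1, so the inverse exists.
Extended Euclidean algorithm on (219, 124):
219 = 1 × 124 + 95  ⟹  95 = (1)·219 + (-1)·124
124 = 1 × 95 + 29  ⟹  29 = (-1)·219 + (2)·124
95 = 3 × 29 + 8  ⟹  8 = (4)·219 + (-7)·124
29 = 3 × 8 + 5  ⟹  5 = (-13)·219 + (23)·124
8 = 1 × 5 + 3  ⟹  3 = (17)·219 + (-30)·124
5 = 1 × 3 + 2  ⟹  2 = (-30)·219 + (53)·124
3 = 1 × 2 + 1  ⟹  1 = (47)·219 + (-83)·124
So (-83)·124 ≡ 1 (mod 219), i.e. 124^(-1) ≡ -83 ≡ 136 (mod 219).
Check: 124 × 136 = 16864 ≡ 1 (mod 219)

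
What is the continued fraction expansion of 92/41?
[2; 4, 10]

Euclidean algorithm steps:
92 = 2 × 41 + 10
41 = 4 × 10 + 1
10 = 10 × 1 + 0
Continued fraction: [2; 4, 10]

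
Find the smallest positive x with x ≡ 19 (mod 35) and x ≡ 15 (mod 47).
579

Using Chinese Remainder Theorem:
M = 35 × 47 = 1645
M1 = 47, M2 = 35
y1 = 47^(-1) mod 35 = 3
y2 = 35^(-1) mod 47 = 43
x = (19×47×3 + 15×35×43) mod 1645 = 579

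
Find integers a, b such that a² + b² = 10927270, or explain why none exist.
Not possible

Factorization: 10927270 = 2 × 5 × 103^3
By Fermat: n is sum of two squares iff every prime p ≡ 3 (mod 4) appears to even power.
Prime(s) ≡ 3 (mod 4) with odd exponent: [(103, 3)]
Therefore 10927270 cannot be expressed as a² + b².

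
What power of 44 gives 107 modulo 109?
51

Baby-step giant-step with step n = ⌈√109⌉ = 11.
Baby steps 44^j mod 109 (j:value) for j=0..10: 0:1, 1:44, 2:83, 3:55, 4:22, 5:96, 6:82, 7:11, 8:48, 9:41, 10:60.
Giant-step multiplier: 44^(-11) ≡ 44^(108-11) = 44^97 ≡ 50 (mod 109).
Giant steps γ_i = 107·50^i mod 109: γ_0=107, γ_1=9, γ_2=14, γ_3=46, γ_4=11 (in table at j=7).
x = i·n + j = 4·11 + 7 = 51.
Check: 44^51 ≡ 107 (mod 109).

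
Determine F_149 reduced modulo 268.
233

Matrix identity: Q^n = [[F_(n+1), F_n], [F_n, F_(n-1)]] with Q = [[1,1],[1,0]].
n = 149 = 10010101₂. Square-and-multiply, entries mod 268:
Q^1 = [[1,1],[1,0]]
Q^2 = (Q^1)² = [[2,1],[1,1]]
Q^4 = (Q^2)² = [[5,3],[3,2]]
Q^9 = (Q^4)²·Q = [[55,34],[34,21]]
Q^18 = (Q^9)² = [[161,172],[172,257]]
Q^37 = (Q^18)²·Q = [[101,29],[29,72]]
Q^74 = (Q^37)² = [[54,193],[193,129]]
Q^149 = (Q^74)²·Q = [[176,233],[233,211]]
F_149 mod 268 = Q^149[0][1] = 233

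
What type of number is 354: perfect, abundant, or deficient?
abundant

Proper divisors of 354: sum = 1 + 2 + 3 + 6 + 59 + 118 + 177 = 366
Since 366 > 354, 354 is abundant.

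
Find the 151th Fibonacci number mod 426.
373

Matrix identity: Q^n = [[F_(n+1), F_n], [F_n, F_(n-1)]] with Q = [[1,1],[1,0]].
n = 151 = 10010111₂. Square-and-multiply, entries mod 426:
Q^1 = [[1,1],[1,0]]
Q^2 = (Q^1)² = [[2,1],[1,1]]
Q^4 = (Q^2)² = [[5,3],[3,2]]
Q^9 = (Q^4)²·Q = [[55,34],[34,21]]
Q^18 = (Q^9)² = [[347,28],[28,319]]
Q^37 = (Q^18)²·Q = [[113,209],[209,330]]
Q^75 = (Q^37)²·Q = [[363,218],[218,145]]
Q^151 = (Q^75)²·Q = [[357,373],[373,410]]
F_151 mod 426 = Q^151[0][1] = 373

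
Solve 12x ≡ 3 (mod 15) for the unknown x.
x ≡ 4 (mod 5)

gcd(12, 15) = 3, which divides 3, so solutions exist.
Divide through by 3: 4x ≡ 1 (mod 5).
Find 4^(-1) mod 5 by the extended Euclidean algorithm:
5 = 1 × 4 + 1  ⟹  1 = (1)·5 + (-1)·4
So (-1)·4 ≡ 1 (mod 5), i.e. 4^(-1) ≡ -1 ≡ 4 (mod 5).
x ≡ 4 × 1 = 4 ≡ 4 (mod 5).
Check: 12 × 4 = 48 ≡ 3 (mod 15).
x ≡ 4 (mod 5), giving 3 solutions mod 15.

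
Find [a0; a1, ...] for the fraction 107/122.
[0; 1, 7, 7, 2]

Euclidean algorithm steps:
107 = 0 × 122 + 107
122 = 1 × 107 + 15
107 = 7 × 15 + 2
15 = 7 × 2 + 1
2 = 2 × 1 + 0
Continued fraction: [0; 1, 7, 7, 2]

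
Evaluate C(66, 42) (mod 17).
10

Using Lucas' theorem:
Write n=66 and k=42 in base 17:
n in base 17: [3, 15]
k in base 17: [2, 8]
C(66,42) mod 17 = ∏ C(n_i, k_i) mod 17
Digit binomials (mod 17): C(3,2) = 3; C(15,8) = 6435 ≡ 9
Product: 3 × 9 = 27 ≡ 10 (mod 17)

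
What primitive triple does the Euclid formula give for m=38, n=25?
(819, 1900, 2069)

Euclid's formula: a = m² - n², b = 2mn, c = m² + n²
m = 38, n = 25
a = 38² - 25² = 1444 - 625 = 819
b = 2 × 38 × 25 = 1900
c = 38² + 25² = 1444 + 625 = 2069
Verification: 819² + 1900² = 670761 + 3610000 = 4280761 = 2069² ✓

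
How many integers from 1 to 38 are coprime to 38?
18

38 = 2 × 19
φ(n) = n × ∏(1 - 1/p) for each prime p dividing n
φ(38) = 38 × (1 - 1/2) × (1 - 1/19) = 18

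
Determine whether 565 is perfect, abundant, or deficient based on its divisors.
deficient

Proper divisors of 565: sum = 1 + 5 + 113 = 119
Since 119 < 565, 565 is deficient.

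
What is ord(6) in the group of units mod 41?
40

41 is prime, so ord(6) divides φ(41) = 40.
Divisors of 40: 1, 2, 4, 5, 8, 10, 20, 40.
Repeated squaring: 6^1 ≡ 6, 6^2 ≡ 36, 6^4 ≡ 25, 6^8 ≡ 10, 6^16 ≡ 18, 6^32 ≡ 37 (mod 41).
Test 6^d mod 41 for each divisor d in increasing order:
6^1 ≡ 6
6^2 ≡ 36
6^4 ≡ 25
6^5 = 6^4·6^1 ≡ 27
6^8 ≡ 10
6^10 = 6^8·6^2 ≡ 32
6^20 = 6^16·6^4 ≡ 40
6^40 = 6^32·6^8 ≡ 1  ← first divisor giving 1
The order is 40.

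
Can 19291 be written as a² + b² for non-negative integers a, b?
Not possible

Factorization: 19291 = 101 × 191
By Fermat: n is sum of two squares iff every prime p ≡ 3 (mod 4) appears to even power.
Prime(s) ≡ 3 (mod 4) with odd exponent: [(191, 1)]
Therefore 19291 cannot be expressed as a² + b².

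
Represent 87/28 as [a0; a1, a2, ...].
[3; 9, 3]

Euclidean algorithm steps:
87 = 3 × 28 + 3
28 = 9 × 3 + 1
3 = 3 × 1 + 0
Continued fraction: [3; 9, 3]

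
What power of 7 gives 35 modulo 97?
32

Baby-step giant-step with step n = ⌈√97⌉ = 10.
Baby steps 7^j mod 97 (j:value) for j=0..9: 0:1, 1:7, 2:49, 3:52, 4:73, 5:26, 6:85, 7:13, 8:91, 9:55.
Giant-step multiplier: 7^(-10) ≡ 7^(96-10) = 7^86 ≡ 32 (mod 97).
Giant steps γ_i = 35·32^i mod 97: γ_0=35, γ_1=53, γ_2=47, γ_3=49 (in table at j=2).
x = i·n + j = 3·10 + 2 = 32.
Check: 7^32 ≡ 35 (mod 97).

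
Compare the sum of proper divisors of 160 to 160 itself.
abundant

Proper divisors of 160: sum = 1 + 2 + 4 + 5 + 8 + 10 + 16 + 20 + 32 + 40 + 80 = 218
Since 218 > 160, 160 is abundant.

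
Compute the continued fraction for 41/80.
[0; 1, 1, 19, 2]

Euclidean algorithm steps:
41 = 0 × 80 + 41
80 = 1 × 41 + 39
41 = 1 × 39 + 2
39 = 19 × 2 + 1
2 = 2 × 1 + 0
Continued fraction: [0; 1, 1, 19, 2]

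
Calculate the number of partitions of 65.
2012558

p(n) counts ways to write n as a sum of positive integers (order ignored).
Euler's pentagonal recurrence: p(k) = p(k-1) + p(k-2) - p(k-5) - p(k-7) + p(k-12) + p(k-15) - ... (offsets j(3j∓1)/2, signs ++--, p(0)=1, p(<0)=0).
DP table for k = 0..64: p(0)=1, p(1)=1, p(2)=2, p(3)=3, p(4)=5, p(5)=7, p(6)=11, p(7)=15, p(8)=22, p(9)=30, p(10)=42, p(11)=56, p(12)=77, p(13)=101, p(14)=135, p(15)=176, p(16)=231, p(17)=297, p(18)=385, p(19)=490, p(20)=627, p(21)=792, p(22)=1002, p(23)=1255, p(24)=1575, p(25)=1958, p(26)=2436, p(27)=3010, p(28)=3718, p(29)=4565, p(30)=5604, p(31)=6842, p(32)=8349, p(33)=10143, p(34)=12310, p(35)=14883, p(36)=17977, p(37)=21637, p(38)=26015, p(39)=31185, p(40)=37338, p(41)=44583, p(42)=53174, p(43)=63261, p(44)=75175, p(45)=89134, p(46)=105558, p(47)=124754, p(48)=147273, p(49)=173525, p(50)=204226, p(51)=239943, p(52)=281589, p(53)=329931, p(54)=386155, p(55)=451276, p(56)=526823, p(57)=614154, p(58)=715220, p(59)=831820, p(60)=966467, p(61)=1121505, p(62)=1300156, p(63)=1505499, p(64)=1741630.
Final step: p(65) = p(64) + p(63) - p(60) - p(58) + p(53) + p(50) - p(43) - p(39) + p(30) + p(25) - p(14) - p(8)
= 1741630 + 1505499 - 966467 - 715220 + 329931 + 204226 - 63261 - 31185 + 5604 + 1958 - 135 - 22
= 2012558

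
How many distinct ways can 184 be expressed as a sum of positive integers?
980462880430

p(n) counts ways to write n as a sum of positive integers (order ignored).
Euler's pentagonal recurrence: p(k) = p(k-1) + p(k-2) - p(k-5) - p(k-7) + p(k-12) + p(k-15) - ... (offsets j(3j∓1)/2, signs ++--, p(0)=1, p(<0)=0).
DP table for k = 0..183: p(0)=1, p(1)=1, p(2)=2, p(3)=3, p(4)=5, p(5)=7, p(6)=11, p(7)=15, p(8)=22, p(9)=30, p(10)=42, p(11)=56, p(12)=77, p(13)=101, p(14)=135, p(15)=176, p(16)=231, p(17)=297, p(18)=385, p(19)=490, p(20)=627, p(21)=792, p(22)=1002, p(23)=1255, p(24)=1575, p(25)=1958, p(26)=2436, p(27)=3010, p(28)=3718, p(29)=4565, p(30)=5604, p(31)=6842, p(32)=8349, p(33)=10143, p(34)=12310, p(35)=14883, p(36)=17977, p(37)=21637, p(38)=26015, p(39)=31185, p(40)=37338, p(41)=44583, p(42)=53174, p(43)=63261, p(44)=75175, p(45)=89134, p(46)=105558, p(47)=124754, p(48)=147273, p(49)=173525, p(50)=204226, p(51)=239943, p(52)=281589, p(53)=329931, p(54)=386155, p(55)=451276, p(56)=526823, p(57)=614154, p(58)=715220, p(59)=831820, p(60)=966467, p(61)=1121505, p(62)=1300156, p(63)=1505499, p(64)=1741630, p(65)=2012558, p(66)=2323520, p(67)=2679689, p(68)=3087735, p(69)=3554345, p(70)=4087968, p(71)=4697205, p(72)=5392783, p(73)=6185689, p(74)=7089500, p(75)=8118264, p(76)=9289091, p(77)=10619863, p(78)=12132164, p(79)=13848650, p(80)=15796476, p(81)=18004327, p(82)=20506255, p(83)=23338469, p(84)=26543660, p(85)=30167357, p(86)=34262962, p(87)=38887673, p(88)=44108109, p(89)=49995925, p(90)=56634173, p(91)=64112359, p(92)=72533807, p(93)=82010177, p(94)=92669720, p(95)=104651419, p(96)=118114304, p(97)=133230930, p(98)=150198136, p(99)=169229875, p(100)=190569292, p(101)=214481126, p(102)=241265379, p(103)=271248950, p(104)=304801365, p(105)=342325709, p(106)=384276336, p(107)=431149389, p(108)=483502844, p(109)=541946240, p(110)=607163746, p(111)=679903203, p(112)=761002156, p(113)=851376628, p(114)=952050665, p(115)=1064144451, p(116)=1188908248, p(117)=1327710076, p(118)=1482074143, p(119)=1653668665, p(120)=1844349560, p(121)=2056148051, p(122)=2291320912, p(123)=2552338241, p(124)=2841940500, p(125)=3163127352, p(126)=3519222692, p(127)=3913864295, p(128)=4351078600, p(129)=4835271870, p(130)=5371315400, p(131)=5964539504, p(132)=6620830889, p(133)=7346629512, p(134)=8149040695, p(135)=9035836076, p(136)=10015581680, p(137)=11097645016, p(138)=12292341831, p(139)=13610949895, p(140)=15065878135, p(141)=16670689208, p(142)=18440293320, p(143)=20390982757, p(144)=22540654445, p(145)=24908858009, p(146)=27517052599, p(147)=30388671978, p(148)=33549419497, p(149)=37027355200, p(150)=40853235313, p(151)=45060624582, p(152)=49686288421, p(153)=54770336324, p(154)=60356673280, p(155)=66493182097, p(156)=73232243759, p(157)=80630964769, p(158)=88751778802, p(159)=97662728555, p(160)=107438159466, p(161)=118159068427, p(162)=129913904637, p(163)=142798995930, p(164)=156919475295, p(165)=172389800255, p(166)=189334822579, p(167)=207890420102, p(168)=228204732751, p(169)=250438925115, p(170)=274768617130, p(171)=301384802048, p(172)=330495499613, p(173)=362326859895, p(174)=397125074750, p(175)=435157697830, p(176)=476715857290, p(177)=522115831195, p(178)=571701605655, p(179)=625846753120, p(180)=684957390936, p(181)=749474411781, p(182)=819876908323, p(183)=896684817527.
Final step: p(184) = p(183) + p(182) - p(179) - p(177) + p(172) + p(169) - p(162) - p(158) + p(149) + p(144) - p(133) - p(127) + p(114) + p(107) - p(92) - p(84) + p(67) + p(58) - p(39) - p(29) + p(8)
= 896684817527 + 819876908323 - 625846753120 - 522115831195 + 330495499613 + 250438925115 - 129913904637 - 88751778802 + 37027355200 + 22540654445 - 7346629512 - 3913864295 + 952050665 + 431149389 - 72533807 - 26543660 + 2679689 + 715220 - 31185 - 4565 + 22
= 980462880430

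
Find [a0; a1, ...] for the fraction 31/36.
[0; 1, 6, 5]

Euclidean algorithm steps:
31 = 0 × 36 + 31
36 = 1 × 31 + 5
31 = 6 × 5 + 1
5 = 5 × 1 + 0
Continued fraction: [0; 1, 6, 5]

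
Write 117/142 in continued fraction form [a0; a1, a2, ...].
[0; 1, 4, 1, 2, 8]

Euclidean algorithm steps:
117 = 0 × 142 + 117
142 = 1 × 117 + 25
117 = 4 × 25 + 17
25 = 1 × 17 + 8
17 = 2 × 8 + 1
8 = 8 × 1 + 0
Continued fraction: [0; 1, 4, 1, 2, 8]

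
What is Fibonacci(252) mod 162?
108

Matrix identity: Q^n = [[F_(n+1), F_n], [F_n, F_(n-1)]] with Q = [[1,1],[1,0]].
n = 252 = 11111100₂. Square-and-multiply, entries mod 162:
Q^1 = [[1,1],[1,0]]
Q^3 = (Q^1)²·Q = [[3,2],[2,1]]
Q^7 = (Q^3)²·Q = [[21,13],[13,8]]
Q^15 = (Q^7)²·Q = [[15,124],[124,53]]
Q^31 = (Q^15)²·Q = [[57,49],[49,8]]
Q^63 = (Q^31)²·Q = [[87,142],[142,107]]
Q^126 = (Q^63)² = [[31,8],[8,23]]
Q^252 = (Q^126)² = [[53,108],[108,107]]
F_252 mod 162 = Q^252[0][1] = 108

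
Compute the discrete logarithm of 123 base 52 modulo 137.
48

Baby-step giant-step with step n = ⌈√137⌉ = 12.
Baby steps 52^j mod 137 (j:value) for j=0..11: 0:1, 1:52, 2:101, 3:46, 4:63, 5:125, 6:61, 7:21, 8:133, 9:66, 10:7, 11:90.
Giant-step multiplier: 52^(-12) ≡ 52^(136-12) = 52^124 ≡ 81 (mod 137).
Giant steps γ_i = 123·81^i mod 137: γ_0=123, γ_1=99, γ_2=73, γ_3=22, γ_4=1 (in table at j=0).
x = i·n + j = 4·12 + 0 = 48.
Check: 52^48 ≡ 123 (mod 137).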